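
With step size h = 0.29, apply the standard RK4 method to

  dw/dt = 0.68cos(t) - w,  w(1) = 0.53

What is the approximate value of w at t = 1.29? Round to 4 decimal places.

RK4: k1 = f(t_n, w_n); k2 = f(t_n + h/2, w_n + (h/2)·k1); k3 = f(t_n + h/2, w_n + (h/2)·k2); k4 = f(t_n + h, w_n + h·k3); w_{n+1} = w_n + (h/6)·(k1 + 2k2 + 2k3 + k4).
t=1.000000, w=0.530000:
  k1 = f(1.000000, 0.530000) = -0.162594
  k2 = f(1.145000, 0.506424) = -0.225552
  k3 = f(1.145000, 0.497295) = -0.216424
  k4 = f(1.290000, 0.467237) = -0.278795
  w ← 0.530000 + (0.29/6)·(k1 + 2k2 + 2k3 + k4) = 0.465942
w(1.29) ≈ 0.4659

0.4659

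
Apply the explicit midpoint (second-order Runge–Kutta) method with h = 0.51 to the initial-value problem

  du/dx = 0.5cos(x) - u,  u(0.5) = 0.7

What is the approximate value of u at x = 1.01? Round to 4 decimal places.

0.5627

Midpoint: k1 = f(x_n, u_n); k2 = f(x_n + h/2, u_n + (h/2)·k1); u_{n+1} = u_n + h·k2.
x=0.500000, u=0.700000:
  k1 = f(0.500000, 0.700000) = -0.261209
  k2 = f(0.755000, 0.633392) = -0.269256
  u ← 0.700000 + 0.51·(-0.269256) = 0.562679
u(1.01) ≈ 0.5627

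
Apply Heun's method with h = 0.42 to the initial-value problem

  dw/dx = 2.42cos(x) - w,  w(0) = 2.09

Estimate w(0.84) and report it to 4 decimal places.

2.0485

Heun: k1 = f(x_n, w_n); k2 = f(x_n + h, w_n + h·k1); w_{n+1} = w_n + (h/2)·(k1 + k2).
x=0.000000, w=2.090000:
  k1 = f(0.000000, 2.090000) = 0.330000
  k2 = f(0.420000, 2.228600) = -0.018925
  w ← 2.090000 + (0.42/2)·(0.330000 + (-0.018925)) = 2.155326
x=0.420000, w=2.155326:
  k1 = f(0.420000, 2.155326) = 0.054349
  k2 = f(0.840000, 2.178153) = -0.562893
  w ← 2.155326 + (0.42/2)·(0.054349 + (-0.562893)) = 2.048532
w(0.84) ≈ 2.0485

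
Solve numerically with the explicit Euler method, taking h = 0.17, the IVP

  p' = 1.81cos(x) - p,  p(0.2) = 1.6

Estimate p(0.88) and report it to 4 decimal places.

1.5818

Euler: p_{n+1} = p_n + h·f(x_n, p_n).
x=0.200000, p=1.600000: f=0.173921 → p ← 1.600000 + 0.17·0.173921 = 1.629566
x=0.370000, p=1.629566: f=0.057946 → p ← 1.629566 + 0.17·0.057946 = 1.639417
x=0.540000, p=1.639417: f=-0.086965 → p ← 1.639417 + 0.17·(-0.086965) = 1.624633
x=0.710000, p=1.624633: f=-0.251998 → p ← 1.624633 + 0.17·(-0.251998) = 1.581794
p(0.88) ≈ 1.5818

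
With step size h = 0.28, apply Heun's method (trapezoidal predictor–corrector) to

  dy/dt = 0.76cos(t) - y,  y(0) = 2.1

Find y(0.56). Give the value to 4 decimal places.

Heun: k1 = f(t_n, y_n); k2 = f(t_n + h, y_n + h·k1); y_{n+1} = y_n + (h/2)·(k1 + k2).
t=0.000000, y=2.100000:
  k1 = f(0.000000, 2.100000) = -1.340000
  k2 = f(0.280000, 1.724800) = -0.994398
  y ← 2.100000 + (0.28/2)·(-1.340000 + (-0.994398)) = 1.773184
t=0.280000, y=1.773184:
  k1 = f(0.280000, 1.773184) = -1.042782
  k2 = f(0.560000, 1.481205) = -0.837291
  y ← 1.773184 + (0.28/2)·(-1.042782 + (-0.837291)) = 1.509974
y(0.56) ≈ 1.5100

1.5100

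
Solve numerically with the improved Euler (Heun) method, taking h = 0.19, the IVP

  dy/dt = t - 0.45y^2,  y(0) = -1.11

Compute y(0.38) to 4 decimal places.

-1.2878

Heun: k1 = f(t_n, y_n); k2 = f(t_n + h, y_n + h·k1); y_{n+1} = y_n + (h/2)·(k1 + k2).
t=0.000000, y=-1.110000:
  k1 = f(0.000000, -1.110000) = -0.554445
  k2 = f(0.190000, -1.215345) = -0.474678
  y ← -1.110000 + (0.19/2)·(-0.554445 + (-0.474678)) = -1.207767
t=0.190000, y=-1.207767:
  k1 = f(0.190000, -1.207767) = -0.466415
  k2 = f(0.380000, -1.296386) = -0.376277
  y ← -1.207767 + (0.19/2)·(-0.466415 + (-0.376277)) = -1.287822
y(0.38) ≈ -1.2878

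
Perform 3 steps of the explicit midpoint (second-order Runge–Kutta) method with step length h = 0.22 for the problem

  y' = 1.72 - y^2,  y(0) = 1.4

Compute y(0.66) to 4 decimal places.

1.3294

Midpoint: k1 = f(x_n, y_n); k2 = f(x_n + h/2, y_n + (h/2)·k1); y_{n+1} = y_n + h·k2.
x=0.000000, y=1.400000:
  k1 = f(0.000000, 1.400000) = -0.240000
  k2 = f(0.110000, 1.373600) = -0.166777
  y ← 1.400000 + 0.22·(-0.166777) = 1.363309
x=0.220000, y=1.363309:
  k1 = f(0.220000, 1.363309) = -0.138612
  k2 = f(0.330000, 1.348062) = -0.097271
  y ← 1.363309 + 0.22·(-0.097271) = 1.341910
x=0.440000, y=1.341910:
  k1 = f(0.440000, 1.341910) = -0.080721
  k2 = f(0.550000, 1.333030) = -0.056970
  y ← 1.341910 + 0.22·(-0.056970) = 1.329376
y(0.66) ≈ 1.3294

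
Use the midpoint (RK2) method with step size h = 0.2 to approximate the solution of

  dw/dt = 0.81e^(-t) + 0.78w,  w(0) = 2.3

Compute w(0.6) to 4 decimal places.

Midpoint: k1 = f(t_n, w_n); k2 = f(t_n + h/2, w_n + (h/2)·k1); w_{n+1} = w_n + h·k2.
t=0.000000, w=2.300000:
  k1 = f(0.000000, 2.300000) = 2.604000
  k2 = f(0.100000, 2.560400) = 2.730030
  w ← 2.300000 + 0.2·2.730030 = 2.846006
t=0.200000, w=2.846006:
  k1 = f(0.200000, 2.846006) = 2.883057
  k2 = f(0.300000, 3.134312) = 3.044826
  w ← 2.846006 + 0.2·3.044826 = 3.454971
t=0.400000, w=3.454971:
  k1 = f(0.400000, 3.454971) = 3.237837
  k2 = f(0.500000, 3.778755) = 3.438719
  w ← 3.454971 + 0.2·3.438719 = 4.142715
w(0.6) ≈ 4.1427

4.1427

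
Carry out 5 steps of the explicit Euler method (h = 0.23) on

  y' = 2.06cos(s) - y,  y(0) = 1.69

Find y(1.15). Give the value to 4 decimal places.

Euler: y_{n+1} = y_n + h·f(s_n, y_n).
s=0.000000, y=1.690000: f=0.370000 → y ← 1.690000 + 0.23·0.370000 = 1.775100
s=0.230000, y=1.775100: f=0.230653 → y ← 1.775100 + 0.23·0.230653 = 1.828150
s=0.460000, y=1.828150: f=0.017718 → y ← 1.828150 + 0.23·0.017718 = 1.832225
s=0.690000, y=1.832225: f=-0.243458 → y ← 1.832225 + 0.23·(-0.243458) = 1.776230
s=0.920000, y=1.776230: f=-0.528240 → y ← 1.776230 + 0.23·(-0.528240) = 1.654735
y(1.15) ≈ 1.6547

1.6547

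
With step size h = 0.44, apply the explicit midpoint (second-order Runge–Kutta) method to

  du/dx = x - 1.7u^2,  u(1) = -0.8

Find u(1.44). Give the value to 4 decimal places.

Midpoint: k1 = f(x_n, u_n); k2 = f(x_n + h/2, u_n + (h/2)·k1); u_{n+1} = u_n + h·k2.
x=1.000000, u=-0.800000:
  k1 = f(1.000000, -0.800000) = -0.088000
  k2 = f(1.220000, -0.819360) = 0.078704
  u ← -0.800000 + 0.44·0.078704 = -0.765370
u(1.44) ≈ -0.7654

-0.7654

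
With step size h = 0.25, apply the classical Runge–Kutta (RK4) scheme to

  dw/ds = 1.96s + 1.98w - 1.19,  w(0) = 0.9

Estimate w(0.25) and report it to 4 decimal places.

1.1640

RK4: k1 = f(s_n, w_n); k2 = f(s_n + h/2, w_n + (h/2)·k1); k3 = f(s_n + h/2, w_n + (h/2)·k2); k4 = f(s_n + h, w_n + h·k3); w_{n+1} = w_n + (h/6)·(k1 + 2k2 + 2k3 + k4).
s=0.000000, w=0.900000:
  k1 = f(0.000000, 0.900000) = 0.592000
  k2 = f(0.125000, 0.974000) = 0.983520
  k3 = f(0.125000, 1.022940) = 1.080421
  k4 = f(0.250000, 1.170105) = 1.616808
  w ← 0.900000 + (0.25/6)·(k1 + 2k2 + 2k3 + k4) = 1.164029
w(0.25) ≈ 1.1640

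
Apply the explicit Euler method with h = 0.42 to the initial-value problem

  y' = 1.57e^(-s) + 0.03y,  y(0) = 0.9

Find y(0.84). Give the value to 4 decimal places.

Euler: y_{n+1} = y_n + h·f(s_n, y_n).
s=0.000000, y=0.900000: f=1.597000 → y ← 0.900000 + 0.42·1.597000 = 1.570740
s=0.420000, y=1.570740: f=1.078686 → y ← 1.570740 + 0.42·1.078686 = 2.023788
y(0.84) ≈ 2.0238

2.0238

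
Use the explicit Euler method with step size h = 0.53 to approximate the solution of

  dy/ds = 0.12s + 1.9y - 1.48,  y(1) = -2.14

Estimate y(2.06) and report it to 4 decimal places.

-10.7538

Euler: y_{n+1} = y_n + h·f(s_n, y_n).
s=1.000000, y=-2.140000: f=-5.426000 → y ← -2.140000 + 0.53·(-5.426000) = -5.015780
s=1.530000, y=-5.015780: f=-10.826382 → y ← -5.015780 + 0.53·(-10.826382) = -10.753762
y(2.06) ≈ -10.7538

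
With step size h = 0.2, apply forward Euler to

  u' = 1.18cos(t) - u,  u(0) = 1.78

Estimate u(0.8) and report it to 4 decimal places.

1.3666

Euler: u_{n+1} = u_n + h·f(t_n, u_n).
t=0.000000, u=1.780000: f=-0.600000 → u ← 1.780000 + 0.2·(-0.600000) = 1.660000
t=0.200000, u=1.660000: f=-0.503521 → u ← 1.660000 + 0.2·(-0.503521) = 1.559296
t=0.400000, u=1.559296: f=-0.472444 → u ← 1.559296 + 0.2·(-0.472444) = 1.464807
t=0.600000, u=1.464807: f=-0.490911 → u ← 1.464807 + 0.2·(-0.490911) = 1.366625
u(0.8) ≈ 1.3666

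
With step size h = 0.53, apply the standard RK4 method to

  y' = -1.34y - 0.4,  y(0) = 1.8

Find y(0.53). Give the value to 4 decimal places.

RK4: k1 = f(t_n, y_n); k2 = f(t_n + h/2, y_n + (h/2)·k1); k3 = f(t_n + h/2, y_n + (h/2)·k2); k4 = f(t_n + h, y_n + h·k3); y_{n+1} = y_n + (h/6)·(k1 + 2k2 + 2k3 + k4).
t=0.000000, y=1.800000:
  k1 = f(0.000000, 1.800000) = -2.812000
  k2 = f(0.265000, 1.054820) = -1.813459
  k3 = f(0.265000, 1.319433) = -2.168041
  k4 = f(0.530000, 0.650938) = -1.272257
  y ← 1.800000 + (0.53/6)·(k1 + 2k2 + 2k3 + k4) = 0.735826
y(0.53) ≈ 0.7358

0.7358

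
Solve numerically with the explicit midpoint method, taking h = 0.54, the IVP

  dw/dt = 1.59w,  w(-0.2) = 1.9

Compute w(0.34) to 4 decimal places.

4.2317

Midpoint: k1 = f(t_n, w_n); k2 = f(t_n + h/2, w_n + (h/2)·k1); w_{n+1} = w_n + h·k2.
t=-0.200000, w=1.900000:
  k1 = f(-0.200000, 1.900000) = 3.021000
  k2 = f(0.070000, 2.715670) = 4.317915
  w ← 1.900000 + 0.54·4.317915 = 4.231674
w(0.34) ≈ 4.2317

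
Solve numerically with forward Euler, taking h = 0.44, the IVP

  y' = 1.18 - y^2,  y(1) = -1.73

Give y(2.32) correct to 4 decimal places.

-14.5215

Euler: y_{n+1} = y_n + h·f(s_n, y_n).
s=1.000000, y=-1.730000: f=-1.812900 → y ← -1.730000 + 0.44·(-1.812900) = -2.527676
s=1.440000, y=-2.527676: f=-5.209146 → y ← -2.527676 + 0.44·(-5.209146) = -4.819700
s=1.880000, y=-4.819700: f=-22.049510 → y ← -4.819700 + 0.44·(-22.049510) = -14.521485
y(2.32) ≈ -14.5215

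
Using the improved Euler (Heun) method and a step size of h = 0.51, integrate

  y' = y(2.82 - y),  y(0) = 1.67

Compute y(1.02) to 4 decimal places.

2.5264

Heun: k1 = f(t_n, y_n); k2 = f(t_n + h, y_n + h·k1); y_{n+1} = y_n + (h/2)·(k1 + k2).
t=0.000000, y=1.670000:
  k1 = f(0.000000, 1.670000) = 1.920500
  k2 = f(0.510000, 2.649455) = 0.451851
  y ← 1.670000 + (0.51/2)·(1.920500 + 0.451851) = 2.274950
t=0.510000, y=2.274950:
  k1 = f(0.510000, 2.274950) = 1.239962
  k2 = f(1.020000, 2.907330) = -0.253898
  y ← 2.274950 + (0.51/2)·(1.239962 + (-0.253898)) = 2.526396
y(1.02) ≈ 2.5264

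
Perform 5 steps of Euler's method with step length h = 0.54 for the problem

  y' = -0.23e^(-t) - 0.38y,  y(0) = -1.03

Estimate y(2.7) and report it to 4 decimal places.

Euler: y_{n+1} = y_n + h·f(t_n, y_n).
t=0.000000, y=-1.030000: f=0.161400 → y ← -1.030000 + 0.54·0.161400 = -0.942844
t=0.540000, y=-0.942844: f=0.224249 → y ← -0.942844 + 0.54·0.224249 = -0.821750
t=1.080000, y=-0.821750: f=0.234158 → y ← -0.821750 + 0.54·0.234158 = -0.695304
t=1.620000, y=-0.695304: f=0.218699 → y ← -0.695304 + 0.54·0.218699 = -0.577207
t=2.160000, y=-0.577207: f=0.192814 → y ← -0.577207 + 0.54·0.192814 = -0.473088
y(2.7) ≈ -0.4731

-0.4731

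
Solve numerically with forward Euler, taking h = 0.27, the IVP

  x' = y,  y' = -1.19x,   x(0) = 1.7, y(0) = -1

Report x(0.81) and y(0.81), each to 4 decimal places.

0.4710, -2.3310

Euler on (x,y): x_{n+1} = x_n + h·x', y_{n+1} = y_n + h·y'.
0.000000: (1.700000, -1.000000); f=(-1.000000, -2.023000) → (1.430000, -1.546210)
0.270000: (1.430000, -1.546210); f=(-1.546210, -1.701700) → (1.012523, -2.005669)
0.540000: (1.012523, -2.005669); f=(-2.005669, -1.204903) → (0.470993, -2.330993)
(x(0.81), y(0.81)) ≈ (0.4710, -2.3310)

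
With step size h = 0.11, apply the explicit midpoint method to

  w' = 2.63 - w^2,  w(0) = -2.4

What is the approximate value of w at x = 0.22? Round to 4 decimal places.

-3.6316

Midpoint: k1 = f(x_n, w_n); k2 = f(x_n + h/2, w_n + (h/2)·k1); w_{n+1} = w_n + h·k2.
x=0.000000, w=-2.400000:
  k1 = f(0.000000, -2.400000) = -3.130000
  k2 = f(0.055000, -2.572150) = -3.985956
  w ← -2.400000 + 0.11·(-3.985956) = -2.838455
x=0.110000, w=-2.838455:
  k1 = f(0.110000, -2.838455) = -5.426827
  k2 = f(0.165000, -3.136931) = -7.210334
  w ← -2.838455 + 0.11·(-7.210334) = -3.631592
w(0.22) ≈ -3.6316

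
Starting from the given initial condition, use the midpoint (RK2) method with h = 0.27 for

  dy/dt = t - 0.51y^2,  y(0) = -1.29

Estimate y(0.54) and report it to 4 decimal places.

-1.7903

Midpoint: k1 = f(t_n, y_n); k2 = f(t_n + h/2, y_n + (h/2)·k1); y_{n+1} = y_n + h·k2.
t=0.000000, y=-1.290000:
  k1 = f(0.000000, -1.290000) = -0.848691
  k2 = f(0.135000, -1.404573) = -0.871141
  y ← -1.290000 + 0.27·(-0.871141) = -1.525208
t=0.270000, y=-1.525208:
  k1 = f(0.270000, -1.525208) = -0.916393
  k2 = f(0.405000, -1.648921) = -0.981660
  y ← -1.525208 + 0.27·(-0.981660) = -1.790256
y(0.54) ≈ -1.7903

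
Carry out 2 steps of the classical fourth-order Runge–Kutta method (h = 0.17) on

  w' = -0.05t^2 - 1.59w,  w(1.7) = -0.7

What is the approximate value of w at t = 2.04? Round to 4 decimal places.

-0.4545

RK4: k1 = f(t_n, w_n); k2 = f(t_n + h/2, w_n + (h/2)·k1); k3 = f(t_n + h/2, w_n + (h/2)·k2); k4 = f(t_n + h, w_n + h·k3); w_{n+1} = w_n + (h/6)·(k1 + 2k2 + 2k3 + k4).
t=1.700000, w=-0.700000:
  k1 = f(1.700000, -0.700000) = 0.968500
  k2 = f(1.785000, -0.617677) = 0.822796
  k3 = f(1.785000, -0.630062) = 0.842488
  k4 = f(1.870000, -0.556777) = 0.710431
  w ← -0.700000 + (0.17/6)·(k1 + 2k2 + 2k3 + k4) = -0.558064
t=1.870000, w=-0.558064:
  k1 = f(1.870000, -0.558064) = 0.712477
  k2 = f(1.955000, -0.497504) = 0.599930
  k3 = f(1.955000, -0.507070) = 0.615140
  k4 = f(2.040000, -0.453490) = 0.512970
  w ← -0.558064 + (0.17/6)·(k1 + 2k2 + 2k3 + k4) = -0.454489
w(2.04) ≈ -0.4545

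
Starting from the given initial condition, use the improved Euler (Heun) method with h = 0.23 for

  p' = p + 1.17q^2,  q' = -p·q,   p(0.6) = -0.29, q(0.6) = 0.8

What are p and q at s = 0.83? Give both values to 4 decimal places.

Heun on (p,q): k1 = f(s_n, state_n); k2 = f(s_n + h, state_n + h·k1); state_{n+1} = state_n + (h/2)·(k1 + k2).
0.600000: (-0.290000, 0.800000)
  k1 = (0.458800, 0.232000)
  predictor → (-0.184476, 0.853360)
  k2 = (0.667545, 0.157424)
  → (-0.160470, 0.844784)
(p(0.83), q(0.83)) ≈ (-0.1605, 0.8448)

-0.1605, 0.8448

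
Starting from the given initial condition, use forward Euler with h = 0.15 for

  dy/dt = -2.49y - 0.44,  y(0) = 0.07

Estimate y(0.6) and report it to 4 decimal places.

-0.1387

Euler: y_{n+1} = y_n + h·f(t_n, y_n).
t=0.000000, y=0.070000: f=-0.614300 → y ← 0.070000 + 0.15·(-0.614300) = -0.022145
t=0.150000, y=-0.022145: f=-0.384859 → y ← -0.022145 + 0.15·(-0.384859) = -0.079874
t=0.300000, y=-0.079874: f=-0.241114 → y ← -0.079874 + 0.15·(-0.241114) = -0.116041
t=0.450000, y=-0.116041: f=-0.151058 → y ← -0.116041 + 0.15·(-0.151058) = -0.138700
y(0.6) ≈ -0.1387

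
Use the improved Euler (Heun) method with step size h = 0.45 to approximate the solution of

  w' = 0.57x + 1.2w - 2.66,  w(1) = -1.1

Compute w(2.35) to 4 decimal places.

-11.0132

Heun: k1 = f(x_n, w_n); k2 = f(x_n + h, w_n + h·k1); w_{n+1} = w_n + (h/2)·(k1 + k2).
x=1.000000, w=-1.100000:
  k1 = f(1.000000, -1.100000) = -3.410000
  k2 = f(1.450000, -2.634500) = -4.994900
  w ← -1.100000 + (0.45/2)·(-3.410000 + (-4.994900)) = -2.991103
x=1.450000, w=-2.991103:
  k1 = f(1.450000, -2.991103) = -5.422823
  k2 = f(1.900000, -5.431373) = -8.094647
  w ← -2.991103 + (0.45/2)·(-5.422823 + (-8.094647)) = -6.032533
x=1.900000, w=-6.032533:
  k1 = f(1.900000, -6.032533) = -8.816040
  k2 = f(2.350000, -9.999751) = -13.320202
  w ← -6.032533 + (0.45/2)·(-8.816040 + (-13.320202)) = -11.013188
w(2.35) ≈ -11.0132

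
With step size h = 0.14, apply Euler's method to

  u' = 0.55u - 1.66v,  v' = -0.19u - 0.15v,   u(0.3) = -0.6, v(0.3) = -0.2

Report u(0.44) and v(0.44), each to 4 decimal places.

Euler on (u,v): u_{n+1} = u_n + h·u', v_{n+1} = v_n + h·v'.
0.300000: (-0.600000, -0.200000); f=(0.002000, 0.144000) → (-0.599720, -0.179840)
(u(0.44), v(0.44)) ≈ (-0.5997, -0.1798)

-0.5997, -0.1798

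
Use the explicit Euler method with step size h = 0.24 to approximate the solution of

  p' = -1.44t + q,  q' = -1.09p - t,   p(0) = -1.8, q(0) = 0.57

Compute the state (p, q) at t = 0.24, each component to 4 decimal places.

-1.6632, 1.0409

Euler on (p,q): p_{n+1} = p_n + h·p', q_{n+1} = q_n + h·q'.
0.000000: (-1.800000, 0.570000); f=(0.570000, 1.962000) → (-1.663200, 1.040880)
(p(0.24), q(0.24)) ≈ (-1.6632, 1.0409)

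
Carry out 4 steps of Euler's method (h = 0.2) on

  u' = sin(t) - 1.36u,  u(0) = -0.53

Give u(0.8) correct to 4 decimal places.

Euler: u_{n+1} = u_n + h·f(t_n, u_n).
t=0.000000, u=-0.530000: f=0.720800 → u ← -0.530000 + 0.2·0.720800 = -0.385840
t=0.200000, u=-0.385840: f=0.723412 → u ← -0.385840 + 0.2·0.723412 = -0.241158
t=0.400000, u=-0.241158: f=0.717393 → u ← -0.241158 + 0.2·0.717393 = -0.097679
t=0.600000, u=-0.097679: f=0.697486 → u ← -0.097679 + 0.2·0.697486 = 0.041818
u(0.8) ≈ 0.0418

0.0418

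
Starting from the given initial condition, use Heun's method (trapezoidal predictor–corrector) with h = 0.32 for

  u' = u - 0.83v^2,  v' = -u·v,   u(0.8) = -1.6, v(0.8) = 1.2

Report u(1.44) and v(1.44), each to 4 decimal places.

-7.2711, 6.7814

Heun on (u,v): k1 = f(t_n, state_n); k2 = f(t_n + h, state_n + h·k1); state_{n+1} = state_n + (h/2)·(k1 + k2).
0.800000: (-1.600000, 1.200000)
  k1 = (-2.795200, 1.920000)
  predictor → (-2.494464, 1.814400)
  k2 = (-5.226863, 4.525955)
  → (-2.883530, 2.231353)
1.120000: (-2.883530, 2.231353)
  k1 = (-7.016047, 6.434173)
  predictor → (-5.128665, 4.290288)
  k2 = (-20.406121, 22.003452)
  → (-7.271077, 6.781373)
(u(1.44), v(1.44)) ≈ (-7.2711, 6.7814)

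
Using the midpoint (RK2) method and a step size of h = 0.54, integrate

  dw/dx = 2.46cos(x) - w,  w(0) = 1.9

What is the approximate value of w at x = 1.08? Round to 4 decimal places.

Midpoint: k1 = f(x_n, w_n); k2 = f(x_n + h/2, w_n + (h/2)·k1); w_{n+1} = w_n + h·k2.
x=0.000000, w=1.900000:
  k1 = f(0.000000, 1.900000) = 0.560000
  k2 = f(0.270000, 2.051200) = 0.319676
  w ← 1.900000 + 0.54·0.319676 = 2.072625
x=0.540000, w=2.072625:
  k1 = f(0.540000, 2.072625) = 0.037338
  k2 = f(0.810000, 2.082707) = -0.386540
  w ← 2.072625 + 0.54·(-0.386540) = 1.863893
w(1.08) ≈ 1.8639

1.8639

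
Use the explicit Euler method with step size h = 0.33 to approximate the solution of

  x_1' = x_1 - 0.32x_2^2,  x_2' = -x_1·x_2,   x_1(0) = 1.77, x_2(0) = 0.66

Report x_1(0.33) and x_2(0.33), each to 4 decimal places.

Euler on (x_1,x_2): x_1_{n+1} = x_1_n + h·x_1', x_2_{n+1} = x_2_n + h·x_2'.
0.000000: (1.770000, 0.660000); f=(1.630608, -1.168200) → (2.308101, 0.274494)
(x_1(0.33), x_2(0.33)) ≈ (2.3081, 0.2745)

2.3081, 0.2745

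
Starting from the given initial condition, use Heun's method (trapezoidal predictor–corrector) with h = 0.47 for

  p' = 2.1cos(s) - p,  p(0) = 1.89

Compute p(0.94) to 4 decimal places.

Heun: k1 = f(s_n, p_n); k2 = f(s_n + h, p_n + h·k1); p_{n+1} = p_n + (h/2)·(k1 + k2).
s=0.000000, p=1.890000:
  k1 = f(0.000000, 1.890000) = 0.210000
  k2 = f(0.470000, 1.988700) = -0.116407
  p ← 1.890000 + (0.47/2)·(0.210000 + (-0.116407)) = 1.911994
s=0.470000, p=1.911994:
  k1 = f(0.470000, 1.911994) = -0.039701
  k2 = f(0.940000, 1.893335) = -0.654780
  p ← 1.911994 + (0.47/2)·(-0.039701 + (-0.654780)) = 1.748791
p(0.94) ≈ 1.7488

1.7488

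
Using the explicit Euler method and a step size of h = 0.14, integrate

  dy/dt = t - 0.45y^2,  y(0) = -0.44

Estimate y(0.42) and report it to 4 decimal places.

-0.4188

Euler: y_{n+1} = y_n + h·f(t_n, y_n).
t=0.000000, y=-0.440000: f=-0.087120 → y ← -0.440000 + 0.14·(-0.087120) = -0.452197
t=0.140000, y=-0.452197: f=0.047983 → y ← -0.452197 + 0.14·0.047983 = -0.445479
t=0.280000, y=-0.445479: f=0.190697 → y ← -0.445479 + 0.14·0.190697 = -0.418782
y(0.42) ≈ -0.4188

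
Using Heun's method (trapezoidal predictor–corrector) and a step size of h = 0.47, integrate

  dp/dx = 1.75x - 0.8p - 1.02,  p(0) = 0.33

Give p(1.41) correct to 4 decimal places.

0.5298

Heun: k1 = f(x_n, p_n); k2 = f(x_n + h, p_n + h·k1); p_{n+1} = p_n + (h/2)·(k1 + k2).
x=0.000000, p=0.330000:
  k1 = f(0.000000, 0.330000) = -1.284000
  k2 = f(0.470000, -0.273480) = 0.021284
  p ← 0.330000 + (0.47/2)·(-1.284000 + 0.021284) = 0.033262
x=0.470000, p=0.033262:
  k1 = f(0.470000, 0.033262) = -0.224109
  k2 = f(0.940000, -0.072070) = 0.682656
  p ← 0.033262 + (0.47/2)·(-0.224109 + 0.682656) = 0.141020
x=0.940000, p=0.141020:
  k1 = f(0.940000, 0.141020) = 0.512184
  k2 = f(1.410000, 0.381747) = 1.142103
  p ← 0.141020 + (0.47/2)·(0.512184 + 1.142103) = 0.529777
p(1.41) ≈ 0.5298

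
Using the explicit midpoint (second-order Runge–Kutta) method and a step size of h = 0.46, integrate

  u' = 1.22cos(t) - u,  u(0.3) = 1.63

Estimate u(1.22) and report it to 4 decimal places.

1.1272

Midpoint: k1 = f(t_n, u_n); k2 = f(t_n + h/2, u_n + (h/2)·k1); u_{n+1} = u_n + h·k2.
t=0.300000, u=1.630000:
  k1 = f(0.300000, 1.630000) = -0.464489
  k2 = f(0.530000, 1.523167) = -0.470543
  u ← 1.630000 + 0.46·(-0.470543) = 1.413550
t=0.760000, u=1.413550:
  k1 = f(0.760000, 1.413550) = -0.529250
  k2 = f(0.990000, 1.291823) = -0.622421
  u ← 1.413550 + 0.46·(-0.622421) = 1.127237
u(1.22) ≈ 1.1272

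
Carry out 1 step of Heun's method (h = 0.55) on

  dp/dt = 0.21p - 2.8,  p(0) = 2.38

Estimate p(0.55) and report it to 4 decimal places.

1.0418

Heun: k1 = f(t_n, p_n); k2 = f(t_n + h, p_n + h·k1); p_{n+1} = p_n + (h/2)·(k1 + k2).
t=0.000000, p=2.380000:
  k1 = f(0.000000, 2.380000) = -2.300200
  k2 = f(0.550000, 1.114890) = -2.565873
  p ← 2.380000 + (0.55/2)·(-2.300200 + (-2.565873)) = 1.041830
p(0.55) ≈ 1.0418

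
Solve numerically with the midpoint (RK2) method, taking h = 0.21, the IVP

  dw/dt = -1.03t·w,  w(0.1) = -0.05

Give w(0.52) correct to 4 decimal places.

Midpoint: k1 = f(t_n, w_n); k2 = f(t_n + h/2, w_n + (h/2)·k1); w_{n+1} = w_n + h·k2.
t=0.100000, w=-0.050000:
  k1 = f(0.100000, -0.050000) = 0.005150
  k2 = f(0.205000, -0.049459) = 0.010443
  w ← -0.050000 + 0.21·0.010443 = -0.047807
t=0.310000, w=-0.047807:
  k1 = f(0.310000, -0.047807) = 0.015265
  k2 = f(0.415000, -0.046204) = 0.019750
  w ← -0.047807 + 0.21·0.019750 = -0.043659
w(0.52) ≈ -0.0437

-0.0437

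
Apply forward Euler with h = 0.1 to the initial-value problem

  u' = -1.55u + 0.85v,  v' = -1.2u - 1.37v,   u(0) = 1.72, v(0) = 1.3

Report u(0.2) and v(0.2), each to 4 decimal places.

Euler on (u,v): u_{n+1} = u_n + h·u', v_{n+1} = v_n + h·v'.
0.000000: (1.720000, 1.300000); f=(-1.561000, -3.845000) → (1.563900, 0.915500)
0.100000: (1.563900, 0.915500); f=(-1.645870, -3.130915) → (1.399313, 0.602408)
(u(0.2), v(0.2)) ≈ (1.3993, 0.6024)

1.3993, 0.6024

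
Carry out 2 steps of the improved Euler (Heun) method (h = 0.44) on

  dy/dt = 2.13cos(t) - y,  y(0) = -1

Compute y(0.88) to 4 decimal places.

0.5554

Heun: k1 = f(t_n, y_n); k2 = f(t_n + h, y_n + h·k1); y_{n+1} = y_n + (h/2)·(k1 + k2).
t=0.000000, y=-1.000000:
  k1 = f(0.000000, -1.000000) = 3.130000
  k2 = f(0.440000, 0.377200) = 1.549921
  y ← -1.000000 + (0.44/2)·(3.130000 + 1.549921) = 0.029583
t=0.440000, y=0.029583:
  k1 = f(0.440000, 0.029583) = 1.897538
  k2 = f(0.880000, 0.864500) = 0.492632
  y ← 0.029583 + (0.44/2)·(1.897538 + 0.492632) = 0.555420
y(0.88) ≈ 0.5554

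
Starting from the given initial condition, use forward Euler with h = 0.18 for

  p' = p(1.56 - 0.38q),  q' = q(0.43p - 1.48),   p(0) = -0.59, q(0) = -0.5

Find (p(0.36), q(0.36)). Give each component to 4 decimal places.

-1.0120, -0.2317

Euler on (p,q): p_{n+1} = p_n + h·p', q_{n+1} = q_n + h·q'.
0.000000: (-0.590000, -0.500000); f=(-1.032500, 0.866850) → (-0.775850, -0.343967)
0.180000: (-0.775850, -0.343967); f=(-1.311735, 0.623824) → (-1.011962, -0.231679)
(p(0.36), q(0.36)) ≈ (-1.0120, -0.2317)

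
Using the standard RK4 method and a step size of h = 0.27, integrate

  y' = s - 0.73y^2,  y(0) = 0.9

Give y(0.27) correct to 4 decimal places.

RK4: k1 = f(s_n, y_n); k2 = f(s_n + h/2, y_n + (h/2)·k1); k3 = f(s_n + h/2, y_n + (h/2)·k2); k4 = f(s_n + h, y_n + h·k3); y_{n+1} = y_n + (h/6)·(k1 + 2k2 + 2k3 + k4).
s=0.000000, y=0.900000:
  k1 = f(0.000000, 0.900000) = -0.591300
  k2 = f(0.135000, 0.820175) = -0.356061
  k3 = f(0.135000, 0.851932) = -0.394825
  k4 = f(0.270000, 0.793397) = -0.189520
  y ← 0.900000 + (0.27/6)·(k1 + 2k2 + 2k3 + k4) = 0.797283
y(0.27) ≈ 0.7973

0.7973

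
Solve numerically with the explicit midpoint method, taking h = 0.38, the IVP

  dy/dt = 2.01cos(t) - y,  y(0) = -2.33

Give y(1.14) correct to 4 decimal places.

0.2080

Midpoint: k1 = f(t_n, y_n); k2 = f(t_n + h/2, y_n + (h/2)·k1); y_{n+1} = y_n + h·k2.
t=0.000000, y=-2.330000:
  k1 = f(0.000000, -2.330000) = 4.340000
  k2 = f(0.190000, -1.505400) = 3.479229
  y ← -2.330000 + 0.38·3.479229 = -1.007893
t=0.380000, y=-1.007893:
  k1 = f(0.380000, -1.007893) = 2.874509
  k2 = f(0.570000, -0.461736) = 2.153957
  y ← -1.007893 + 0.38·2.153957 = -0.189389
t=0.760000, y=-0.189389:
  k1 = f(0.760000, -0.189389) = 1.646310
  k2 = f(0.950000, 0.123409) = 1.045774
  y ← -0.189389 + 0.38·1.045774 = 0.208005
y(1.14) ≈ 0.2080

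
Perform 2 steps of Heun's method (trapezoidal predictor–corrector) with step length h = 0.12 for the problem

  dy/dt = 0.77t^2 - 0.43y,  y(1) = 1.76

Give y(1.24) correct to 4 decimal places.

Heun: k1 = f(t_n, y_n); k2 = f(t_n + h, y_n + h·k1); y_{n+1} = y_n + (h/2)·(k1 + k2).
t=1.000000, y=1.760000:
  k1 = f(1.000000, 1.760000) = 0.013200
  k2 = f(1.120000, 1.761584) = 0.208407
  y ← 1.760000 + (0.12/2)·(0.013200 + 0.208407) = 1.773296
t=1.120000, y=1.773296:
  k1 = f(1.120000, 1.773296) = 0.203371
  k2 = f(1.240000, 1.797701) = 0.410941
  y ← 1.773296 + (0.12/2)·(0.203371 + 0.410941) = 1.810155
y(1.24) ≈ 1.8102

1.8102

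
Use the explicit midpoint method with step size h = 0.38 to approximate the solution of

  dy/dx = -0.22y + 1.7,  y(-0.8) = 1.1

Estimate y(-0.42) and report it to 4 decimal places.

Midpoint: k1 = f(x_n, y_n); k2 = f(x_n + h/2, y_n + (h/2)·k1); y_{n+1} = y_n + h·k2.
x=-0.800000, y=1.100000:
  k1 = f(-0.800000, 1.100000) = 1.458000
  k2 = f(-0.610000, 1.377020) = 1.397056
  y ← 1.100000 + 0.38·1.397056 = 1.630881
y(-0.42) ≈ 1.6309

1.6309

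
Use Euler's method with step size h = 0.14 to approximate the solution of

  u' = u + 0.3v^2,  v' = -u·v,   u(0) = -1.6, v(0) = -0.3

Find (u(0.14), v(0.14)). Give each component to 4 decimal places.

-1.8202, -0.3672

Euler on (u,v): u_{n+1} = u_n + h·u', v_{n+1} = v_n + h·v'.
0.000000: (-1.600000, -0.300000); f=(-1.573000, -0.480000) → (-1.820220, -0.367200)
(u(0.14), v(0.14)) ≈ (-1.8202, -0.3672)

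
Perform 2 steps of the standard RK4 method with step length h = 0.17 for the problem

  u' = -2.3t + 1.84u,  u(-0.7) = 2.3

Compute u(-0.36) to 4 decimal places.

4.8945

RK4: k1 = f(t_n, u_n); k2 = f(t_n + h/2, u_n + (h/2)·k1); k3 = f(t_n + h/2, u_n + (h/2)·k2); k4 = f(t_n + h, u_n + h·k3); u_{n+1} = u_n + (h/6)·(k1 + 2k2 + 2k3 + k4).
t=-0.700000, u=2.300000:
  k1 = f(-0.700000, 2.300000) = 5.842000
  k2 = f(-0.615000, 2.796570) = 6.560189
  k3 = f(-0.615000, 2.857616) = 6.672514
  k4 = f(-0.530000, 3.434327) = 7.538162
  u ← 2.300000 + (0.17/6)·(k1 + 2k2 + 2k3 + k4) = 3.428958
t=-0.530000, u=3.428958:
  k1 = f(-0.530000, 3.428958) = 7.528282
  k2 = f(-0.445000, 4.068862) = 8.510206
  k3 = f(-0.445000, 4.152325) = 8.663778
  k4 = f(-0.360000, 4.901800) = 9.847312
  u ← 3.428958 + (0.17/6)·(k1 + 2k2 + 2k3 + k4) = 4.894459
u(-0.36) ≈ 4.8945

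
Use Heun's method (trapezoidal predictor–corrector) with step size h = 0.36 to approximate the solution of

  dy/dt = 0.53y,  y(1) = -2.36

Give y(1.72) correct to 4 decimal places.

Heun: k1 = f(t_n, y_n); k2 = f(t_n + h, y_n + h·k1); y_{n+1} = y_n + (h/2)·(k1 + k2).
t=1.000000, y=-2.360000:
  k1 = f(1.000000, -2.360000) = -1.250800
  k2 = f(1.360000, -2.810288) = -1.489453
  y ← -2.360000 + (0.36/2)·(-1.250800 + (-1.489453)) = -2.853245
t=1.360000, y=-2.853245:
  k1 = f(1.360000, -2.853245) = -1.512220
  k2 = f(1.720000, -3.397645) = -1.800752
  y ← -2.853245 + (0.36/2)·(-1.512220 + (-1.800752)) = -3.449580
y(1.72) ≈ -3.4496

-3.4496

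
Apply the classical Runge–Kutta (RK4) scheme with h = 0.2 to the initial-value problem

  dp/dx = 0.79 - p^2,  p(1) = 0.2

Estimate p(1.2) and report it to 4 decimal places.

RK4: k1 = f(x_n, p_n); k2 = f(x_n + h/2, p_n + (h/2)·k1); k3 = f(x_n + h/2, p_n + (h/2)·k2); k4 = f(x_n + h, p_n + h·k3); p_{n+1} = p_n + (h/6)·(k1 + 2k2 + 2k3 + k4).
x=1.000000, p=0.200000:
  k1 = f(1.000000, 0.200000) = 0.750000
  k2 = f(1.100000, 0.275000) = 0.714375
  k3 = f(1.100000, 0.271437) = 0.716322
  k4 = f(1.200000, 0.343264) = 0.672170
  p ← 0.200000 + (0.2/6)·(k1 + 2k2 + 2k3 + k4) = 0.342785
p(1.2) ≈ 0.3428

0.3428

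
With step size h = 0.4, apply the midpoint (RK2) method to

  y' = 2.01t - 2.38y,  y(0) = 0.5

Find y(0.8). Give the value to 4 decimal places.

0.5355

Midpoint: k1 = f(t_n, y_n); k2 = f(t_n + h/2, y_n + (h/2)·k1); y_{n+1} = y_n + h·k2.
t=0.000000, y=0.500000:
  k1 = f(0.000000, 0.500000) = -1.190000
  k2 = f(0.200000, 0.262000) = -0.221560
  y ← 0.500000 + 0.4·(-0.221560) = 0.411376
t=0.400000, y=0.411376:
  k1 = f(0.400000, 0.411376) = -0.175075
  k2 = f(0.600000, 0.376361) = 0.310261
  y ← 0.411376 + 0.4·0.310261 = 0.535480
y(0.8) ≈ 0.5355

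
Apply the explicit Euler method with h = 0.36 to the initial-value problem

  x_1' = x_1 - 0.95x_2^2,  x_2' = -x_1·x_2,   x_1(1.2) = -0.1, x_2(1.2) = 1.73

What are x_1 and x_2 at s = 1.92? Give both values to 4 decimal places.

-2.6756, 2.5405

Euler on (x_1,x_2): x_1_{n+1} = x_1_n + h·x_1', x_2_{n+1} = x_2_n + h·x_2'.
1.200000: (-0.100000, 1.730000); f=(-2.943255, 0.173000) → (-1.159572, 1.792280)
1.560000: (-1.159572, 1.792280); f=(-4.211226, 2.078277) → (-2.675613, 2.540460)
(x_1(1.92), x_2(1.92)) ≈ (-2.6756, 2.5405)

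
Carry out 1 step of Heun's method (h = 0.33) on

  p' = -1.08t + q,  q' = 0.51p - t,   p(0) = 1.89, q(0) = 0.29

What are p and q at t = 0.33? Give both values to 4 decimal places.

Heun on (p,q): k1 = f(t_n, state_n); k2 = f(t_n + h, state_n + h·k1); state_{n+1} = state_n + (h/2)·(k1 + k2).
0.000000: (1.890000, 0.290000)
  k1 = (0.290000, 0.963900)
  predictor → (1.985700, 0.608087)
  k2 = (0.251687, 0.682707)
  → (1.979378, 0.561690)
(p(0.33), q(0.33)) ≈ (1.9794, 0.5617)

1.9794, 0.5617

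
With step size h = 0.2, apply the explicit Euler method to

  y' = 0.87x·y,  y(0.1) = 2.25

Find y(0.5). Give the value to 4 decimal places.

2.4086

Euler: y_{n+1} = y_n + h·f(x_n, y_n).
x=0.100000, y=2.250000: f=0.195750 → y ← 2.250000 + 0.2·0.195750 = 2.289150
x=0.300000, y=2.289150: f=0.597468 → y ← 2.289150 + 0.2·0.597468 = 2.408644
y(0.5) ≈ 2.4086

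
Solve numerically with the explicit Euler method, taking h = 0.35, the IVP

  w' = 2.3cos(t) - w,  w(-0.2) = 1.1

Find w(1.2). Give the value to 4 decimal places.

1.7398

Euler: w_{n+1} = w_n + h·f(t_n, w_n).
t=-0.200000, w=1.100000: f=1.154153 → w ← 1.100000 + 0.35·1.154153 = 1.503954
t=0.150000, w=1.503954: f=0.770220 → w ← 1.503954 + 0.35·0.770220 = 1.773531
t=0.500000, w=1.773531: f=0.244909 → w ← 1.773531 + 0.35·0.244909 = 1.859249
t=0.850000, w=1.859249: f=-0.341288 → w ← 1.859249 + 0.35·(-0.341288) = 1.739798
w(1.2) ≈ 1.7398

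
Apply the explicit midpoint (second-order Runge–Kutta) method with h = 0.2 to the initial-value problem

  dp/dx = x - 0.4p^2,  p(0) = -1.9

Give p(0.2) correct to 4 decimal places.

-2.2144

Midpoint: k1 = f(x_n, p_n); k2 = f(x_n + h/2, p_n + (h/2)·k1); p_{n+1} = p_n + h·k2.
x=0.000000, p=-1.900000:
  k1 = f(0.000000, -1.900000) = -1.444000
  k2 = f(0.100000, -2.044400) = -1.571829
  p ← -1.900000 + 0.2·(-1.571829) = -2.214366
p(0.2) ≈ -2.2144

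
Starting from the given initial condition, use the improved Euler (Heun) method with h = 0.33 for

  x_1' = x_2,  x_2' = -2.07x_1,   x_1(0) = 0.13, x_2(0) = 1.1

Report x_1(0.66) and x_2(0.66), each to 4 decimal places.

0.7172, 0.4605

Heun on (x_1,x_2): k1 = f(s_n, state_n); k2 = f(s_n + h, state_n + h·k1); state_{n+1} = state_n + (h/2)·(k1 + k2).
0.000000: (0.130000, 1.100000)
  k1 = (1.100000, -0.269100)
  predictor → (0.493000, 1.011197)
  k2 = (1.011197, -1.020510)
  → (0.478348, 0.887214)
0.330000: (0.478348, 0.887214)
  k1 = (0.887214, -0.990179)
  predictor → (0.771128, 0.560455)
  k2 = (0.560455, -1.596235)
  → (0.717213, 0.460456)
(x_1(0.66), x_2(0.66)) ≈ (0.7172, 0.4605)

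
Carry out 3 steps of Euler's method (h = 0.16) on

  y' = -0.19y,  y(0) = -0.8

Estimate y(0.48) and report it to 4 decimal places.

-0.7292

Euler: y_{n+1} = y_n + h·f(x_n, y_n).
x=0.000000, y=-0.800000: f=0.152000 → y ← -0.800000 + 0.16·0.152000 = -0.775680
x=0.160000, y=-0.775680: f=0.147379 → y ← -0.775680 + 0.16·0.147379 = -0.752099
x=0.320000, y=-0.752099: f=0.142899 → y ← -0.752099 + 0.16·0.142899 = -0.729236
y(0.48) ≈ -0.7292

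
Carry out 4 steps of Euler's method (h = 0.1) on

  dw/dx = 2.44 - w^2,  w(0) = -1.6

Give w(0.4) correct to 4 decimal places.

Euler: w_{n+1} = w_n + h·f(x_n, w_n).
x=0.000000, w=-1.600000: f=-0.120000 → w ← -1.600000 + 0.1·(-0.120000) = -1.612000
x=0.100000, w=-1.612000: f=-0.158544 → w ← -1.612000 + 0.1·(-0.158544) = -1.627854
x=0.200000, w=-1.627854: f=-0.209910 → w ← -1.627854 + 0.1·(-0.209910) = -1.648845
x=0.300000, w=-1.648845: f=-0.278691 → w ← -1.648845 + 0.1·(-0.278691) = -1.676715
w(0.4) ≈ -1.6767

-1.6767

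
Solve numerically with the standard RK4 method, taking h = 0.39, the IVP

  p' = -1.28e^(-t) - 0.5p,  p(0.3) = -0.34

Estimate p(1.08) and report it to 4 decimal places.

-0.6449

RK4: k1 = f(t_n, p_n); k2 = f(t_n + h/2, p_n + (h/2)·k1); k3 = f(t_n + h/2, p_n + (h/2)·k2); k4 = f(t_n + h, p_n + h·k3); p_{n+1} = p_n + (h/6)·(k1 + 2k2 + 2k3 + k4).
t=0.300000, p=-0.340000:
  k1 = f(0.300000, -0.340000) = -0.778247
  k2 = f(0.495000, -0.491758) = -0.534372
  k3 = f(0.495000, -0.444202) = -0.558150
  k4 = f(0.690000, -0.557678) = -0.363178
  p ← -0.340000 + (0.39/6)·(k1 + 2k2 + 2k3 + k4) = -0.556220
t=0.690000, p=-0.556220:
  k1 = f(0.690000, -0.556220) = -0.363907
  k2 = f(0.885000, -0.627182) = -0.214683
  k3 = f(0.885000, -0.598084) = -0.229232
  k4 = f(1.080000, -0.645621) = -0.111872
  p ← -0.556220 + (0.39/6)·(k1 + 2k2 + 2k3 + k4) = -0.644855
p(1.08) ≈ -0.6449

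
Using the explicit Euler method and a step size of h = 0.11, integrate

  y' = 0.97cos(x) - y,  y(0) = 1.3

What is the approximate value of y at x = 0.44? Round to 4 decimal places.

1.1685

Euler: y_{n+1} = y_n + h·f(x_n, y_n).
x=0.000000, y=1.300000: f=-0.330000 → y ← 1.300000 + 0.11·(-0.330000) = 1.263700
x=0.110000, y=1.263700: f=-0.299563 → y ← 1.263700 + 0.11·(-0.299563) = 1.230748
x=0.220000, y=1.230748: f=-0.284128 → y ← 1.230748 + 0.11·(-0.284128) = 1.199494
x=0.330000, y=1.199494: f=-0.281833 → y ← 1.199494 + 0.11·(-0.281833) = 1.168492
y(0.44) ≈ 1.1685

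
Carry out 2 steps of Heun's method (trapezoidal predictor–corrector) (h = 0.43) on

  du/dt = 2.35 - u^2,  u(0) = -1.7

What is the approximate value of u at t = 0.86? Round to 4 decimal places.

-4.0293

Heun: k1 = f(t_n, u_n); k2 = f(t_n + h, u_n + h·k1); u_{n+1} = u_n + (h/2)·(k1 + k2).
t=0.000000, u=-1.700000:
  k1 = f(0.000000, -1.700000) = -0.540000
  k2 = f(0.430000, -1.932200) = -1.383397
  u ← -1.700000 + (0.43/2)·(-0.540000 + (-1.383397)) = -2.113530
t=0.430000, u=-2.113530:
  k1 = f(0.430000, -2.113530) = -2.117010
  k2 = f(0.860000, -3.023845) = -6.793637
  u ← -2.113530 + (0.43/2)·(-2.117010 + (-6.793637)) = -4.029320
u(0.86) ≈ -4.0293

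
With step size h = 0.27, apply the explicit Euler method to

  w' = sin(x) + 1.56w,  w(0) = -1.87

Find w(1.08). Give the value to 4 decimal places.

Euler: w_{n+1} = w_n + h·f(x_n, w_n).
x=0.000000, w=-1.870000: f=-2.917200 → w ← -1.870000 + 0.27·(-2.917200) = -2.657644
x=0.270000, w=-2.657644: f=-3.879193 → w ← -2.657644 + 0.27·(-3.879193) = -3.705026
x=0.540000, w=-3.705026: f=-5.265705 → w ← -3.705026 + 0.27·(-5.265705) = -5.126766
x=0.810000, w=-5.126766: f=-7.273469 → w ← -5.126766 + 0.27·(-7.273469) = -7.090603
w(1.08) ≈ -7.0906

-7.0906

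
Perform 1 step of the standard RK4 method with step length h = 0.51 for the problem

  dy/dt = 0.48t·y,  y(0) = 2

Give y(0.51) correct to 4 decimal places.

RK4: k1 = f(t_n, y_n); k2 = f(t_n + h/2, y_n + (h/2)·k1); k3 = f(t_n + h/2, y_n + (h/2)·k2); k4 = f(t_n + h, y_n + h·k3); y_{n+1} = y_n + (h/6)·(k1 + 2k2 + 2k3 + k4).
t=0.000000, y=2.000000:
  k1 = f(0.000000, 2.000000) = 0.000000
  k2 = f(0.255000, 2.000000) = 0.244800
  k3 = f(0.255000, 2.062424) = 0.252441
  k4 = f(0.510000, 2.128745) = 0.521117
  y ← 2.000000 + (0.51/6)·(k1 + 2k2 + 2k3 + k4) = 2.128826
y(0.51) ≈ 2.1288

2.1288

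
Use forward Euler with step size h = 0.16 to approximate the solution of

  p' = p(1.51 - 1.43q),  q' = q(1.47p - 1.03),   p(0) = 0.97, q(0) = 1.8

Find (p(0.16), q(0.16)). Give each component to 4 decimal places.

Euler on (p,q): p_{n+1} = p_n + h·p', q_{n+1} = q_n + h·q'.
0.000000: (0.970000, 1.800000); f=(-1.032080, 0.712620) → (0.804867, 1.914019)
(p(0.16), q(0.16)) ≈ (0.8049, 1.9140)

0.8049, 1.9140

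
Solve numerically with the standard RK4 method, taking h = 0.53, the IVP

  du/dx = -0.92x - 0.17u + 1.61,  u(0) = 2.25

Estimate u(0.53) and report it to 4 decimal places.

2.7467

RK4: k1 = f(x_n, u_n); k2 = f(x_n + h/2, u_n + (h/2)·k1); k3 = f(x_n + h/2, u_n + (h/2)·k2); k4 = f(x_n + h, u_n + h·k3); u_{n+1} = u_n + (h/6)·(k1 + 2k2 + 2k3 + k4).
x=0.000000, u=2.250000:
  k1 = f(0.000000, 2.250000) = 1.227500
  k2 = f(0.265000, 2.575287) = 0.928401
  k3 = f(0.265000, 2.496026) = 0.941876
  k4 = f(0.530000, 2.749194) = 0.655037
  u ← 2.250000 + (0.53/6)·(k1 + 2k2 + 2k3 + k4) = 2.746706
u(0.53) ≈ 2.7467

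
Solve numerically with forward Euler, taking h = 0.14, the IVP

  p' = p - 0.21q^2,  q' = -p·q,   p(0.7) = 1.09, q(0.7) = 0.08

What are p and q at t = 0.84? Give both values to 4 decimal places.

Euler on (p,q): p_{n+1} = p_n + h·p', q_{n+1} = q_n + h·q'.
0.700000: (1.090000, 0.080000); f=(1.088656, -0.087200) → (1.242412, 0.067792)
(p(0.84), q(0.84)) ≈ (1.2424, 0.0678)

1.2424, 0.0678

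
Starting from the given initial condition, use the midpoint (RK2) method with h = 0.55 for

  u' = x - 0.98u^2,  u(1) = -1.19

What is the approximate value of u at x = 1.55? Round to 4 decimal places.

Midpoint: k1 = f(x_n, u_n); k2 = f(x_n + h/2, u_n + (h/2)·k1); u_{n+1} = u_n + h·k2.
x=1.000000, u=-1.190000:
  k1 = f(1.000000, -1.190000) = -0.387778
  k2 = f(1.275000, -1.296639) = -0.372647
  u ← -1.190000 + 0.55·(-0.372647) = -1.394956
u(1.55) ≈ -1.3950

-1.3950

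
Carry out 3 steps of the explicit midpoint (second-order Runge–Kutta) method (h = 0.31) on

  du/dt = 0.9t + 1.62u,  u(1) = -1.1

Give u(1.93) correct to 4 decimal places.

-2.2851

Midpoint: k1 = f(t_n, u_n); k2 = f(t_n + h/2, u_n + (h/2)·k1); u_{n+1} = u_n + h·k2.
t=1.000000, u=-1.100000:
  k1 = f(1.000000, -1.100000) = -0.882000
  k2 = f(1.155000, -1.236710) = -0.963970
  u ← -1.100000 + 0.31·(-0.963970) = -1.398831
t=1.310000, u=-1.398831:
  k1 = f(1.310000, -1.398831) = -1.087106
  k2 = f(1.465000, -1.567332) = -1.220578
  u ← -1.398831 + 0.31·(-1.220578) = -1.777210
t=1.620000, u=-1.777210:
  k1 = f(1.620000, -1.777210) = -1.421080
  k2 = f(1.775000, -1.997477) = -1.638413
  u ← -1.777210 + 0.31·(-1.638413) = -2.285118
u(1.93) ≈ -2.2851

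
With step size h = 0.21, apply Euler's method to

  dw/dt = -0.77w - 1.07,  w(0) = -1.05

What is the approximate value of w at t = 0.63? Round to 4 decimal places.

-1.1895

Euler: w_{n+1} = w_n + h·f(t_n, w_n).
t=0.000000, w=-1.050000: f=-0.261500 → w ← -1.050000 + 0.21·(-0.261500) = -1.104915
t=0.210000, w=-1.104915: f=-0.219215 → w ← -1.104915 + 0.21·(-0.219215) = -1.150950
t=0.420000, w=-1.150950: f=-0.183768 → w ← -1.150950 + 0.21·(-0.183768) = -1.189542
w(0.63) ≈ -1.1895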